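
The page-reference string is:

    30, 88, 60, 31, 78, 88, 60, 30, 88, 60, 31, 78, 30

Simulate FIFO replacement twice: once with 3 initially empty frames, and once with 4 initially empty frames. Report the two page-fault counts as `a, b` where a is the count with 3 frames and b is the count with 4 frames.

3 frames: F F F F F F F F . . F F . → 10 faults.
4 frames: F F F F F . . F F F F F F → 11 faults.
11 > 10: adding a frame increased faults — Belady's anomaly.

10, 11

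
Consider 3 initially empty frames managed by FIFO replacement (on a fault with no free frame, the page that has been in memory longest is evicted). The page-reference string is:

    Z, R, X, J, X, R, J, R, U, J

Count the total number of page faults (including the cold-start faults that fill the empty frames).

5

Z: fault, frames (Z)
R: fault, frames (Z R)
X: fault, frames (Z R X)
J: fault, evict Z, frames (R X J)
X: hit
R: hit
J: hit
R: hit
U: fault, evict R, frames (X J U)
J: hit
Page faults: 5.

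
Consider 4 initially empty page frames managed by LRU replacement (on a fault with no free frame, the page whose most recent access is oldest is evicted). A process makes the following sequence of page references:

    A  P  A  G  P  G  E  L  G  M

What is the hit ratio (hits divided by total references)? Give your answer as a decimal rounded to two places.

A: miss, frames (A)
P: miss, frames (A P)
A: hit
G: miss, frames (P A G)
P: hit
G: hit
E: miss, frames (A P G E)
L: miss, evict A, frames (P G E L)
G: hit
M: miss, evict P, frames (E L G M)
Hits: 4 of 10 references → 4/10 = 0.4000.

0.40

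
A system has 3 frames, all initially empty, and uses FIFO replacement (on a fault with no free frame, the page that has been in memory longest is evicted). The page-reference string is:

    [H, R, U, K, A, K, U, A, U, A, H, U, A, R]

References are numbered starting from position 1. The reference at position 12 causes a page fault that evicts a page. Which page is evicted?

pos 1: H → fault, frames (H)
pos 2: R → fault, frames (H R)
pos 3: U → fault, frames (H R U)
pos 4: K → fault, evict H, frames (R U K)
pos 5: A → fault, evict R, frames (U K A)
pos 6: K → hit
pos 7: U → hit
pos 8: A → hit
pos 9: U → hit
pos 10: A → hit
pos 11: H → fault, evict U, frames (K A H)
pos 12: U → fault, evict K, frames (A H U)
At position 12, page K is evicted.

K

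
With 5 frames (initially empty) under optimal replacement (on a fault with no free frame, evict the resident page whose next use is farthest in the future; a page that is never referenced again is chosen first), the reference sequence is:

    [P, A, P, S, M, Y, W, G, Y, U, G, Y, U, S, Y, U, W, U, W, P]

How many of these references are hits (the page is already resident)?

11

P → miss, frames {P}
A → miss, frames {P,A}
P → hit
S → miss, frames {P,A,S}
M → miss, frames {P,A,S,M}
Y → miss, frames {P,A,S,M,Y}
W → miss, evict M, frames {P,A,S,Y,W}
G → miss, evict A, frames {P,S,Y,W,G}
Y → hit
U → miss, evict P, frames {S,Y,W,G,U}
G → hit
Y → hit
U → hit
S → hit
Y → hit
U → hit
W → hit
U → hit
W → hit
P → miss, evict U, frames {S,Y,W,G,P}
Hits: 11.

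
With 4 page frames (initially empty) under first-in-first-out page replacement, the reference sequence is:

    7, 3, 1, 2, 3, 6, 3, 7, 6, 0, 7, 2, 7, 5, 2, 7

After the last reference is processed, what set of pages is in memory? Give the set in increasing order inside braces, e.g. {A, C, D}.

7 → fault, frames {7}
3 → fault, frames {7,3}
1 → fault, frames {7,3,1}
2 → fault, frames {7,3,1,2}
3 → hit
6 → fault, evict 7, frames {3,1,2,6}
3 → hit
7 → fault, evict 3, frames {1,2,6,7}
6 → hit
0 → fault, evict 1, frames {2,6,7,0}
7 → hit
2 → hit
7 → hit
5 → fault, evict 2, frames {6,7,0,5}
2 → fault, evict 6, frames {7,0,5,2}
7 → hit

{0, 2, 5, 7}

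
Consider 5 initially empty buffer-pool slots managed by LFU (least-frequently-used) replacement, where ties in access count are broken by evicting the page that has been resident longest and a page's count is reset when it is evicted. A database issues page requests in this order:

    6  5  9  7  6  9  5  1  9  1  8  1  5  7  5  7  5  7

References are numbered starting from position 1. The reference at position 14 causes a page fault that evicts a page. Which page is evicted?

pos 1: 6: fault, frames (6)
pos 2: 5: fault, frames (6 5)
pos 3: 9: fault, frames (6 5 9)
pos 4: 7: fault, frames (6 5 9 7)
pos 5: 6: hit
pos 6: 9: hit
pos 7: 5: hit
pos 8: 1: fault, frames (6 5 9 7 1)
pos 9: 9: hit
pos 10: 1: hit
pos 11: 8: fault, evict 7, frames (6 5 9 1 8)
pos 12: 1: hit
pos 13: 5: hit
pos 14: 7: fault, evict 8, frames (6 5 9 1 7)
At position 14, page 8 is evicted.

8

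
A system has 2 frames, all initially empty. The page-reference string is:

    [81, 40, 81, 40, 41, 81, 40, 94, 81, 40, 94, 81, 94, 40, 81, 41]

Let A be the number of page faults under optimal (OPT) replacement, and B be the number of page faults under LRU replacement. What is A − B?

-4

Under OPT: F F . . F . F F . F . F . F . F → 9 faults.
Under LRU: F F . . F F F F F F F F . F F F → 13 faults.
A − B = 9 − 13 = -4.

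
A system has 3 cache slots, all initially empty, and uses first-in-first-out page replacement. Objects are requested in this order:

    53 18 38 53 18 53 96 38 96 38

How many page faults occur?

53 → miss, frames {53}
18 → miss, frames {53,18}
38 → miss, frames {53,18,38}
53 → hit
18 → hit
53 → hit
96 → miss, evict 53, frames {18,38,96}
38 → hit
96 → hit
38 → hit
Page faults: 4.

4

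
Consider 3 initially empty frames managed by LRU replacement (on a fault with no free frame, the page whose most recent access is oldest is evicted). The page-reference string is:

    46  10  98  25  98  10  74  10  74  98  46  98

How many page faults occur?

46 → miss, frames {46}
10 → miss, frames {46,10}
98 → miss, frames {46,10,98}
25 → miss, evict 46, frames {10,98,25}
98 → hit
10 → hit
74 → miss, evict 25, frames {98,10,74}
10 → hit
74 → hit
98 → hit
46 → miss, evict 10, frames {74,98,46}
98 → hit
Page faults: 6.

6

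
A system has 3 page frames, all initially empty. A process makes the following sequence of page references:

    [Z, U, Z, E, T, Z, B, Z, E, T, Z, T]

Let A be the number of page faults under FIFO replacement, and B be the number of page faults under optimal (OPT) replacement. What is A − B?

Under FIFO: F F . F F F F . F F F . → 9 faults.
Under OPT: F F . F F . F . . F . . → 6 faults.
A − B = 9 − 6 = 3.

3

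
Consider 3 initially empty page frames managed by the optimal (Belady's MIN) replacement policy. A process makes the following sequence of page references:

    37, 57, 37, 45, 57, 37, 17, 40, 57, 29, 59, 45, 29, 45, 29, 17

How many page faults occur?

8

37 -> miss, frames [37]
57 -> miss, frames [37, 57]
37 -> hit
45 -> miss, frames [37, 57, 45]
57 -> hit
37 -> hit
17 -> miss, evict 37, frames [57, 45, 17]
40 -> miss, evict 17, frames [57, 45, 40]
57 -> hit
29 -> miss, evict 40, frames [57, 45, 29]
59 -> miss, evict 57, frames [45, 29, 59]
45 -> hit
29 -> hit
45 -> hit
29 -> hit
17 -> miss, evict 59, frames [45, 29, 17]
Page faults: 8.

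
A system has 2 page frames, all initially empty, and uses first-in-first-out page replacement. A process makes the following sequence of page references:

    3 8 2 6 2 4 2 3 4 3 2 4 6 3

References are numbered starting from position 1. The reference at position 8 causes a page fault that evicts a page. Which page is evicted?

pos 1: 3 → fault, frames [3]
pos 2: 8 → fault, frames [3, 8]
pos 3: 2 → fault, evict 3, frames [8, 2]
pos 4: 6 → fault, evict 8, frames [2, 6]
pos 5: 2 → hit
pos 6: 4 → fault, evict 2, frames [6, 4]
pos 7: 2 → fault, evict 6, frames [4, 2]
pos 8: 3 → fault, evict 4, frames [2, 3]
At position 8, page 4 is evicted.

4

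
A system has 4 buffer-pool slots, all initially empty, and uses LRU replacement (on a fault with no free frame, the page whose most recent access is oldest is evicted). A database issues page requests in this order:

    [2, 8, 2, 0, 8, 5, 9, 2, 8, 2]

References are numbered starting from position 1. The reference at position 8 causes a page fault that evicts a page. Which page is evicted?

pos 1: 2 -> miss, frames [2]
pos 2: 8 -> miss, frames [2, 8]
pos 3: 2 -> hit
pos 4: 0 -> miss, frames [8, 2, 0]
pos 5: 8 -> hit
pos 6: 5 -> miss, frames [2, 0, 8, 5]
pos 7: 9 -> miss, evict 2, frames [0, 8, 5, 9]
pos 8: 2 -> miss, evict 0, frames [8, 5, 9, 2]
At position 8, page 0 is evicted.

0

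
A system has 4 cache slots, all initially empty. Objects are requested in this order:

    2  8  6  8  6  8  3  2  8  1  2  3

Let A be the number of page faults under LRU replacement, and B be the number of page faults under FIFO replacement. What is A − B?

Under LRU: F F F . . . F . . F . . → 5 faults.
Under FIFO: F F F . . . F . . F F . → 6 faults.
A − B = 5 − 6 = -1.

-1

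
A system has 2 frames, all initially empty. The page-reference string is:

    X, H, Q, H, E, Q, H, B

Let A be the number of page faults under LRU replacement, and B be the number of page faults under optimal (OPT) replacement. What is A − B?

1

Under LRU: F F F . F F F F → 7 faults.
Under OPT: F F F . F . F F → 6 faults.
A − B = 7 − 6 = 1.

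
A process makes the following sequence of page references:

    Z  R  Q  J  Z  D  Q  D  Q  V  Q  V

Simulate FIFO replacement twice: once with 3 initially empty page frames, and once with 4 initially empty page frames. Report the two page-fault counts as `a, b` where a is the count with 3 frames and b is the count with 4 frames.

3 frames: F F F F F F F . . F . . → 8 faults.
4 frames: F F F F . F . . . F . . → 6 faults.
6 < 8: adding a frame reduced faults, as is typical.

8, 6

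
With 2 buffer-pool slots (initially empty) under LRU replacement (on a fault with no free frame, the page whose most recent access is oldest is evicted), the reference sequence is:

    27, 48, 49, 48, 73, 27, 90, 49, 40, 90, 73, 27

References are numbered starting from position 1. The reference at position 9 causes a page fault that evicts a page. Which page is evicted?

pos 1: 27 → miss, frames {27}
pos 2: 48 → miss, frames {27,48}
pos 3: 49 → miss, evict 27, frames {48,49}
pos 4: 48 → hit
pos 5: 73 → miss, evict 49, frames {48,73}
pos 6: 27 → miss, evict 48, frames {73,27}
pos 7: 90 → miss, evict 73, frames {27,90}
pos 8: 49 → miss, evict 27, frames {90,49}
pos 9: 40 → miss, evict 90, frames {49,40}
At position 9, page 90 is evicted.

90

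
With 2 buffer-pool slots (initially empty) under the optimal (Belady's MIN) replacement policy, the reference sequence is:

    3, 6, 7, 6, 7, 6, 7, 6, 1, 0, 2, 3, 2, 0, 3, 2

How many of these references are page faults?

9

3: miss, frames {3}
6: miss, frames {3,6}
7: miss, evict 3, frames {6,7}
6: hit
7: hit
6: hit
7: hit
6: hit
1: miss, evict 7, frames {6,1}
0: miss, evict 1, frames {6,0}
2: miss, evict 6, frames {0,2}
3: miss, evict 0, frames {2,3}
2: hit
0: miss, evict 2, frames {3,0}
3: hit
2: miss, evict 0, frames {3,2}
Page faults: 9.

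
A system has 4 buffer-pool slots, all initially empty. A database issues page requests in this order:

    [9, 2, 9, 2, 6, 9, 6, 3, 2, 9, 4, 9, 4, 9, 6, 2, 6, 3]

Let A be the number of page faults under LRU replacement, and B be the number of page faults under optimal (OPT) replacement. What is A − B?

Under LRU: F F . . F . . F . . F . . . F . . F → 7 faults.
Under OPT: F F . . F . . F . . F . . . . . . F → 6 faults.
A − B = 7 − 6 = 1.

1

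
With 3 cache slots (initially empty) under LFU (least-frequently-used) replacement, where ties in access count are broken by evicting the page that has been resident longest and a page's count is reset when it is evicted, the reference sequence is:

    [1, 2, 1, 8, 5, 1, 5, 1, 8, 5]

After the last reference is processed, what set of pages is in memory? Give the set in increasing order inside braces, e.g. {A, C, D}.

1 -> miss, frames {1}
2 -> miss, frames {1,2}
1 -> hit
8 -> miss, frames {1,2,8}
5 -> miss, evict 2, frames {1,8,5}
1 -> hit
5 -> hit
1 -> hit
8 -> hit
5 -> hit

{1, 5, 8}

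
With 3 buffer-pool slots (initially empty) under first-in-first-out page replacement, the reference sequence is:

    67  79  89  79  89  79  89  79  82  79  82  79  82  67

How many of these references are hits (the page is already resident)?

67: miss, frames (67)
79: miss, frames (67 79)
89: miss, frames (67 79 89)
79: hit
89: hit
79: hit
89: hit
79: hit
82: miss, evict 67, frames (79 89 82)
79: hit
82: hit
79: hit
82: hit
67: miss, evict 79, frames (89 82 67)
Hits: 9.

9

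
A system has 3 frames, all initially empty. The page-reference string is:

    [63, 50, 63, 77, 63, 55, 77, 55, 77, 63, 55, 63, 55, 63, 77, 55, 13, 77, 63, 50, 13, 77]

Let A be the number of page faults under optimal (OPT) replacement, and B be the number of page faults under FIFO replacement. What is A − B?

-2

Under OPT: F F . F . F . . . . . . . . . . F . . F . . → 6 faults.
Under FIFO: F F . F . F . . . F . . . . . . F F . F . . → 8 faults.
A − B = 6 − 8 = -2.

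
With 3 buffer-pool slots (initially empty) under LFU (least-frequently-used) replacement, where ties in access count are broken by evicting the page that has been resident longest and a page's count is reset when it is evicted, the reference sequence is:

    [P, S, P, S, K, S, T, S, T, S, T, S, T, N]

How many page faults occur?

5

P -> miss, frames (P)
S -> miss, frames (P S)
P -> hit
S -> hit
K -> miss, frames (P S K)
S -> hit
T -> miss, evict K, frames (P S T)
S -> hit
T -> hit
S -> hit
T -> hit
S -> hit
T -> hit
N -> miss, evict P, frames (S T N)
Page faults: 5.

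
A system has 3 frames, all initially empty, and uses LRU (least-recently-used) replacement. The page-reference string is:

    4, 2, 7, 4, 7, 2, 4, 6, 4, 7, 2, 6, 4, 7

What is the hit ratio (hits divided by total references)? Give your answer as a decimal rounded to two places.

0.36

4 → fault, frames [4]
2 → fault, frames [4, 2]
7 → fault, frames [4, 2, 7]
4 → hit
7 → hit
2 → hit
4 → hit
6 → fault, evict 7, frames [2, 4, 6]
4 → hit
7 → fault, evict 2, frames [6, 4, 7]
2 → fault, evict 6, frames [4, 7, 2]
6 → fault, evict 4, frames [7, 2, 6]
4 → fault, evict 7, frames [2, 6, 4]
7 → fault, evict 2, frames [6, 4, 7]
Hits: 5 of 14 references → 5/14 = 0.3571.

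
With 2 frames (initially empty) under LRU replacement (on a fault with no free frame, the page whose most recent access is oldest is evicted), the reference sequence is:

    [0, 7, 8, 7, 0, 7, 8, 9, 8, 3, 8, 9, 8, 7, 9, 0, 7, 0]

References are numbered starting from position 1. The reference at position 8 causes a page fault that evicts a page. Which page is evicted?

pos 1: 0 → miss, frames [0]
pos 2: 7 → miss, frames [0, 7]
pos 3: 8 → miss, evict 0, frames [7, 8]
pos 4: 7 → hit
pos 5: 0 → miss, evict 8, frames [7, 0]
pos 6: 7 → hit
pos 7: 8 → miss, evict 0, frames [7, 8]
pos 8: 9 → miss, evict 7, frames [8, 9]
At position 8, page 7 is evicted.

7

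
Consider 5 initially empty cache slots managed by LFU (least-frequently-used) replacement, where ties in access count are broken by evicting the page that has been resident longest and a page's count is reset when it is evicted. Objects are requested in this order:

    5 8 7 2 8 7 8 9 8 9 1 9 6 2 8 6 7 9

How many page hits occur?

5: miss, frames [5]
8: miss, frames [5, 8]
7: miss, frames [5, 8, 7]
2: miss, frames [5, 8, 7, 2]
8: hit
7: hit
8: hit
9: miss, frames [5, 8, 7, 2, 9]
8: hit
9: hit
1: miss, evict 5, frames [8, 7, 2, 9, 1]
9: hit
6: miss, evict 2, frames [8, 7, 9, 1, 6]
2: miss, evict 1, frames [8, 7, 9, 6, 2]
8: hit
6: hit
7: hit
9: hit
Hits: 10.

10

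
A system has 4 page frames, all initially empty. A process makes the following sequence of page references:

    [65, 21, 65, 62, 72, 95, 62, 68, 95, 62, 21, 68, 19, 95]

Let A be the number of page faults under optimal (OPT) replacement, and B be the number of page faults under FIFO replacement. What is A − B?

Under OPT: F F . F F F . F . . . . F . → 7 faults.
Under FIFO: F F . F F F . F . . F . F . → 8 faults.
A − B = 7 − 8 = -1.

-1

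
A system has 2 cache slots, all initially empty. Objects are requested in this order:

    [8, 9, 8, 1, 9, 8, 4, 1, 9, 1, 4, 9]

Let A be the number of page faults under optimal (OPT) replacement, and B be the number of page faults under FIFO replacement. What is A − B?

-1

Under OPT: F F . F . F F . F . F . → 7 faults.
Under FIFO: F F . F . F F F F . F . → 8 faults.
A − B = 7 − 8 = -1.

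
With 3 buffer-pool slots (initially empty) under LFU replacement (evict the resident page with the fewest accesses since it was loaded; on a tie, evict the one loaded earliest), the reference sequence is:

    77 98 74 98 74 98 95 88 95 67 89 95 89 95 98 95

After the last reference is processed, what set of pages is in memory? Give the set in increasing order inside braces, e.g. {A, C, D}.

{74, 95, 98}

77: fault, frames {77}
98: fault, frames {77,98}
74: fault, frames {77,98,74}
98: hit
74: hit
98: hit
95: fault, evict 77, frames {98,74,95}
88: fault, evict 95, frames {98,74,88}
95: fault, evict 88, frames {98,74,95}
67: fault, evict 95, frames {98,74,67}
89: fault, evict 67, frames {98,74,89}
95: fault, evict 89, frames {98,74,95}
89: fault, evict 95, frames {98,74,89}
95: fault, evict 89, frames {98,74,95}
98: hit
95: hit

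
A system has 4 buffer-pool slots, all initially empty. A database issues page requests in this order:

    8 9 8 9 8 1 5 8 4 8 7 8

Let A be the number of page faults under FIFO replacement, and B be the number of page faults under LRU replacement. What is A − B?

1

Under FIFO: F F . . . F F . F F F . → 7 faults.
Under LRU: F F . . . F F . F . F . → 6 faults.
A − B = 7 − 6 = 1.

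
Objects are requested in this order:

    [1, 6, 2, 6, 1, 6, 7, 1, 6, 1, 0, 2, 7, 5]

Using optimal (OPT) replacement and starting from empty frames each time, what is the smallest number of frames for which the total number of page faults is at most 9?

f=1: 14 faults
f=2: 10 faults
f=3: 7 faults
f=4: 6 faults
f=5: 6 faults
f=6: 6 faults
Smallest f with faults ≤ 9 is 3.

3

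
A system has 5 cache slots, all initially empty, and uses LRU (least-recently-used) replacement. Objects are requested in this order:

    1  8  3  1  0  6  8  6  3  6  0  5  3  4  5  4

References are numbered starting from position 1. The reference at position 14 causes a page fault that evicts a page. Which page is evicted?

pos 1: 1: miss, frames [1]
pos 2: 8: miss, frames [1, 8]
pos 3: 3: miss, frames [1, 8, 3]
pos 4: 1: hit
pos 5: 0: miss, frames [8, 3, 1, 0]
pos 6: 6: miss, frames [8, 3, 1, 0, 6]
pos 7: 8: hit
pos 8: 6: hit
pos 9: 3: hit
pos 10: 6: hit
pos 11: 0: hit
pos 12: 5: miss, evict 1, frames [8, 3, 6, 0, 5]
pos 13: 3: hit
pos 14: 4: miss, evict 8, frames [6, 0, 5, 3, 4]
At position 14, page 8 is evicted.

8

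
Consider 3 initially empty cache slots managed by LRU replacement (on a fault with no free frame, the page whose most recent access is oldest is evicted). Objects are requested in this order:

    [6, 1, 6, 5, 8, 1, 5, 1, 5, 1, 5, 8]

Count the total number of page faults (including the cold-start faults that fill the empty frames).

5

6: fault, frames (6)
1: fault, frames (6 1)
6: hit
5: fault, frames (1 6 5)
8: fault, evict 1, frames (6 5 8)
1: fault, evict 6, frames (5 8 1)
5: hit
1: hit
5: hit
1: hit
5: hit
8: hit
Page faults: 5.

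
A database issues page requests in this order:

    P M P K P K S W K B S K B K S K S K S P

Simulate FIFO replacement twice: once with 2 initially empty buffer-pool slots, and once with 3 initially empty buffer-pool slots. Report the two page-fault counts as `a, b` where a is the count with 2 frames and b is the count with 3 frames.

14, 9

2 frames: F F . F F . F F F F F F F . F F . . . F → 14 faults.
3 frames: F F . F . . F F . F . F . . F . . . . F → 9 faults.
9 < 14: adding a frame reduced faults, as is typical.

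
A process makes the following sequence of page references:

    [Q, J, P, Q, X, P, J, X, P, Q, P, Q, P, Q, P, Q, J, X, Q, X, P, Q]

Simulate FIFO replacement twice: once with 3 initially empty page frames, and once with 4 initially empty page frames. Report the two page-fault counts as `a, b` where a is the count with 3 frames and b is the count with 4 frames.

3 frames: F F F . F . . . . F . . . . . . F . . . F . → 7 faults.
4 frames: F F F . F . . . . . . . . . . . . . . . . . → 4 faults.
4 < 7: adding a frame reduced faults, as is typical.

7, 4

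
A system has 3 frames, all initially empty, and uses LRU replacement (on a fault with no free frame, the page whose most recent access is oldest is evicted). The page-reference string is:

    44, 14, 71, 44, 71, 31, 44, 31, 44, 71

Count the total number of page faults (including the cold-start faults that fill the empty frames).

4

44 → miss, frames (44)
14 → miss, frames (44 14)
71 → miss, frames (44 14 71)
44 → hit
71 → hit
31 → miss, evict 14, frames (44 71 31)
44 → hit
31 → hit
44 → hit
71 → hit
Page faults: 4.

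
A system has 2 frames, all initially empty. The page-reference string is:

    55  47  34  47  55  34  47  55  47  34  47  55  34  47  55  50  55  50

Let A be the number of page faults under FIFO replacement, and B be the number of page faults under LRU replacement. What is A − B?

Under FIFO: F F F . F . F . . F . F . F . F F . → 10 faults.
Under LRU: F F F . F F F F . F . F F F F F . . → 13 faults.
A − B = 10 − 13 = -3.

-3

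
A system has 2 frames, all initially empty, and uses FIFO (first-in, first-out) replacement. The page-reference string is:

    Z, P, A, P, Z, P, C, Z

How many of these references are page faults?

Z -> miss, frames [Z]
P -> miss, frames [Z, P]
A -> miss, evict Z, frames [P, A]
P -> hit
Z -> miss, evict P, frames [A, Z]
P -> miss, evict A, frames [Z, P]
C -> miss, evict Z, frames [P, C]
Z -> miss, evict P, frames [C, Z]
Page faults: 7.

7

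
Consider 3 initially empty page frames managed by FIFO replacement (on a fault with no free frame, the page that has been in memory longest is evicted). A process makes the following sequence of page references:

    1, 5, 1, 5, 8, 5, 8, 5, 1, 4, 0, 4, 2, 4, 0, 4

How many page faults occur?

6

1 -> fault, frames [1]
5 -> fault, frames [1, 5]
1 -> hit
5 -> hit
8 -> fault, frames [1, 5, 8]
5 -> hit
8 -> hit
5 -> hit
1 -> hit
4 -> fault, evict 1, frames [5, 8, 4]
0 -> fault, evict 5, frames [8, 4, 0]
4 -> hit
2 -> fault, evict 8, frames [4, 0, 2]
4 -> hit
0 -> hit
4 -> hit
Page faults: 6.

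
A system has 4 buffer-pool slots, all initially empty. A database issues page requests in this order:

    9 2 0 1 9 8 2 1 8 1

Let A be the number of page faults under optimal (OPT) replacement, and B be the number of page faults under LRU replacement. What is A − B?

Under OPT: F F F F . F . . . . → 5 faults.
Under LRU: F F F F . F F . . . → 6 faults.
A − B = 5 − 6 = -1.

-1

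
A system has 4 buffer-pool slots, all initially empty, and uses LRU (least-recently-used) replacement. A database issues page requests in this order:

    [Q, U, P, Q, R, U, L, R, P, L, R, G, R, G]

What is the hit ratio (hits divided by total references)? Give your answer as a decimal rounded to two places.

0.50

Q: fault, frames {Q}
U: fault, frames {Q,U}
P: fault, frames {Q,U,P}
Q: hit
R: fault, frames {U,P,Q,R}
U: hit
L: fault, evict P, frames {Q,R,U,L}
R: hit
P: fault, evict Q, frames {U,L,R,P}
L: hit
R: hit
G: fault, evict U, frames {P,L,R,G}
R: hit
G: hit
Hits: 7 of 14 references → 7/14 = 0.5000.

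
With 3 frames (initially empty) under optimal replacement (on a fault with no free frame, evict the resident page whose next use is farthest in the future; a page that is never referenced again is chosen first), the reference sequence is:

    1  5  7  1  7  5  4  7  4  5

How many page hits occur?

6

1 → miss, frames [1]
5 → miss, frames [1, 5]
7 → miss, frames [1, 5, 7]
1 → hit
7 → hit
5 → hit
4 → miss, evict 1, frames [5, 7, 4]
7 → hit
4 → hit
5 → hit
Hits: 6.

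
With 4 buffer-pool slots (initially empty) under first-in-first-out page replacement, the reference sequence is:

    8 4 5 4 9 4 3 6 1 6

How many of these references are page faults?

8: miss, frames [8]
4: miss, frames [8, 4]
5: miss, frames [8, 4, 5]
4: hit
9: miss, frames [8, 4, 5, 9]
4: hit
3: miss, evict 8, frames [4, 5, 9, 3]
6: miss, evict 4, frames [5, 9, 3, 6]
1: miss, evict 5, frames [9, 3, 6, 1]
6: hit
Page faults: 7.

7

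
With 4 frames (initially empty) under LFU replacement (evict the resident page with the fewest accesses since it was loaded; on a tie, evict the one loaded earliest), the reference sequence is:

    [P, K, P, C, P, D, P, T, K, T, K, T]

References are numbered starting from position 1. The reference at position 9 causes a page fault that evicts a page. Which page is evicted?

pos 1: P → miss, frames {P}
pos 2: K → miss, frames {P,K}
pos 3: P → hit
pos 4: C → miss, frames {P,K,C}
pos 5: P → hit
pos 6: D → miss, frames {P,K,C,D}
pos 7: P → hit
pos 8: T → miss, evict K, frames {P,C,D,T}
pos 9: K → miss, evict C, frames {P,D,T,K}
At position 9, page C is evicted.

C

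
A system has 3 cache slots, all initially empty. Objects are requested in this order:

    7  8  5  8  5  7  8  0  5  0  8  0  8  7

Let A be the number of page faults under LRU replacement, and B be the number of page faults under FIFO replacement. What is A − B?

1

Under LRU: F F F . . . . F F . . . . F → 6 faults.
Under FIFO: F F F . . . . F . . . . . F → 5 faults.
A − B = 6 − 5 = 1.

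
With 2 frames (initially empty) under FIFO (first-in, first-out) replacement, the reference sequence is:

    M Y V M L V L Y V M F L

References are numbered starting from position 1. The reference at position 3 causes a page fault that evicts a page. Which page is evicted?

pos 1: M → fault, frames (M)
pos 2: Y → fault, frames (M Y)
pos 3: V → fault, evict M, frames (Y V)
At position 3, page M is evicted.

M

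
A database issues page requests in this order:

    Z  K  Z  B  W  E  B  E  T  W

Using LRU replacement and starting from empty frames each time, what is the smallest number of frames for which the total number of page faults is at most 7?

3

f=1: 10 faults
f=2: 8 faults
f=3: 7 faults
f=4: 6 faults
f=5: 6 faults
f=6: 6 faults
Smallest f with faults ≤ 7 is 3.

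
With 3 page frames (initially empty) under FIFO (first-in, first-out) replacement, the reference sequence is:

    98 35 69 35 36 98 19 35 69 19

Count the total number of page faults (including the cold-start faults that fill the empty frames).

98: fault, frames {98}
35: fault, frames {98,35}
69: fault, frames {98,35,69}
35: hit
36: fault, evict 98, frames {35,69,36}
98: fault, evict 35, frames {69,36,98}
19: fault, evict 69, frames {36,98,19}
35: fault, evict 36, frames {98,19,35}
69: fault, evict 98, frames {19,35,69}
19: hit
Page faults: 8.

8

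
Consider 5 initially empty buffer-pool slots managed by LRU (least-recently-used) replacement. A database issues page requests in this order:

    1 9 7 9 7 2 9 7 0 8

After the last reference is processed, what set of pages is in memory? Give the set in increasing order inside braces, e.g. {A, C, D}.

1 → miss, frames (1)
9 → miss, frames (1 9)
7 → miss, frames (1 9 7)
9 → hit
7 → hit
2 → miss, frames (1 9 7 2)
9 → hit
7 → hit
0 → miss, frames (1 2 9 7 0)
8 → miss, evict 1, frames (2 9 7 0 8)

{0, 2, 7, 8, 9}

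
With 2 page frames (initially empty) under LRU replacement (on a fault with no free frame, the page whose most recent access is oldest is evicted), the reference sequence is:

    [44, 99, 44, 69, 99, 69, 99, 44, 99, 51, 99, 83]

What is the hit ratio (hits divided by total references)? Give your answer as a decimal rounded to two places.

0.42

44 -> fault, frames (44)
99 -> fault, frames (44 99)
44 -> hit
69 -> fault, evict 99, frames (44 69)
99 -> fault, evict 44, frames (69 99)
69 -> hit
99 -> hit
44 -> fault, evict 69, frames (99 44)
99 -> hit
51 -> fault, evict 44, frames (99 51)
99 -> hit
83 -> fault, evict 51, frames (99 83)
Hits: 5 of 12 references → 5/12 = 0.4167.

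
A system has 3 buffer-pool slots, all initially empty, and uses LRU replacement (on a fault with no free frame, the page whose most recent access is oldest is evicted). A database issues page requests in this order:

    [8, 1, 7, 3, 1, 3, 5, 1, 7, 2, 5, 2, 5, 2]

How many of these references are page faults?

8: miss, frames [8]
1: miss, frames [8, 1]
7: miss, frames [8, 1, 7]
3: miss, evict 8, frames [1, 7, 3]
1: hit
3: hit
5: miss, evict 7, frames [1, 3, 5]
1: hit
7: miss, evict 3, frames [5, 1, 7]
2: miss, evict 5, frames [1, 7, 2]
5: miss, evict 1, frames [7, 2, 5]
2: hit
5: hit
2: hit
Page faults: 8.

8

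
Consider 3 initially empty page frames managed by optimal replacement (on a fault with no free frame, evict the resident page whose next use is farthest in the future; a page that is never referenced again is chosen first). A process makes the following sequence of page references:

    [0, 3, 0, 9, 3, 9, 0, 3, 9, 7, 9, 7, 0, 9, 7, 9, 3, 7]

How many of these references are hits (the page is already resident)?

0 → fault, frames (0)
3 → fault, frames (0 3)
0 → hit
9 → fault, frames (0 3 9)
3 → hit
9 → hit
0 → hit
3 → hit
9 → hit
7 → fault, evict 3, frames (0 9 7)
9 → hit
7 → hit
0 → hit
9 → hit
7 → hit
9 → hit
3 → fault, evict 9, frames (0 7 3)
7 → hit
Hits: 13.

13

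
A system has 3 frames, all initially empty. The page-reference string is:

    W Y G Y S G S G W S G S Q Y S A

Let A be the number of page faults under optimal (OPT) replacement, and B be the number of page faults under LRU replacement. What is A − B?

-1

Under OPT: F F F . F . . . . . . . F F . F → 7 faults.
Under LRU: F F F . F . . . F . . . F F . F → 8 faults.
A − B = 7 − 8 = -1.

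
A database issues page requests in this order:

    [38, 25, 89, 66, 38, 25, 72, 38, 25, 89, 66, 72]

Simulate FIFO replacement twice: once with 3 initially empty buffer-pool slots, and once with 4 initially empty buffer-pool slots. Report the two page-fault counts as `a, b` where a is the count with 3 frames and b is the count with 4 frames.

9, 10

3 frames: F F F F F F F . . F F . → 9 faults.
4 frames: F F F F . . F F F F F F → 10 faults.
10 > 9: adding a frame increased faults — Belady's anomaly.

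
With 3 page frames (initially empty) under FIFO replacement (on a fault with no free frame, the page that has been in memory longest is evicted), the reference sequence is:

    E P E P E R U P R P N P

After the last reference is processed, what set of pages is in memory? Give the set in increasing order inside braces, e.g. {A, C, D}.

E → miss, frames {E}
P → miss, frames {E,P}
E → hit
P → hit
E → hit
R → miss, frames {E,P,R}
U → miss, evict E, frames {P,R,U}
P → hit
R → hit
P → hit
N → miss, evict P, frames {R,U,N}
P → miss, evict R, frames {U,N,P}

{N, P, U}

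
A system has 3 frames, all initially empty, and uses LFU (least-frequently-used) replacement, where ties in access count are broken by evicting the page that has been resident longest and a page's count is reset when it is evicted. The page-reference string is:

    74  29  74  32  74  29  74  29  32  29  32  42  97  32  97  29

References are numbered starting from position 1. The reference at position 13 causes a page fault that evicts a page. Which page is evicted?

42

pos 1: 74 -> miss, frames {74}
pos 2: 29 -> miss, frames {74,29}
pos 3: 74 -> hit
pos 4: 32 -> miss, frames {74,29,32}
pos 5: 74 -> hit
pos 6: 29 -> hit
pos 7: 74 -> hit
pos 8: 29 -> hit
pos 9: 32 -> hit
pos 10: 29 -> hit
pos 11: 32 -> hit
pos 12: 42 -> miss, evict 32, frames {74,29,42}
pos 13: 97 -> miss, evict 42, frames {74,29,97}
At position 13, page 42 is evicted.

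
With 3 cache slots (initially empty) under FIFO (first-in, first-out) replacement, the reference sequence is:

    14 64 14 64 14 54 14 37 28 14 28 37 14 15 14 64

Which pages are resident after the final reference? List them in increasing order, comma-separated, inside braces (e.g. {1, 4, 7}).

14 → fault, frames (14)
64 → fault, frames (14 64)
14 → hit
64 → hit
14 → hit
54 → fault, frames (14 64 54)
14 → hit
37 → fault, evict 14, frames (64 54 37)
28 → fault, evict 64, frames (54 37 28)
14 → fault, evict 54, frames (37 28 14)
28 → hit
37 → hit
14 → hit
15 → fault, evict 37, frames (28 14 15)
14 → hit
64 → fault, evict 28, frames (14 15 64)

{14, 15, 64}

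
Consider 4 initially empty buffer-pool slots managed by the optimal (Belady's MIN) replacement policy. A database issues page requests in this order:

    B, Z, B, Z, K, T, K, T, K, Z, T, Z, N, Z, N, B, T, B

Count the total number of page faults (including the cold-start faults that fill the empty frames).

B: miss, frames {B}
Z: miss, frames {B,Z}
B: hit
Z: hit
K: miss, frames {B,Z,K}
T: miss, frames {B,Z,K,T}
K: hit
T: hit
K: hit
Z: hit
T: hit
Z: hit
N: miss, evict K, frames {B,Z,T,N}
Z: hit
N: hit
B: hit
T: hit
B: hit
Page faults: 5.

5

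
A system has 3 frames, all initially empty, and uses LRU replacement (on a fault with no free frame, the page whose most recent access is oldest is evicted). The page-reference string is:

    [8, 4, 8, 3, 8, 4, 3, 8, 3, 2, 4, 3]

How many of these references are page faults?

8 -> fault, frames {8}
4 -> fault, frames {8,4}
8 -> hit
3 -> fault, frames {4,8,3}
8 -> hit
4 -> hit
3 -> hit
8 -> hit
3 -> hit
2 -> fault, evict 4, frames {8,3,2}
4 -> fault, evict 8, frames {3,2,4}
3 -> hit
Page faults: 5.

5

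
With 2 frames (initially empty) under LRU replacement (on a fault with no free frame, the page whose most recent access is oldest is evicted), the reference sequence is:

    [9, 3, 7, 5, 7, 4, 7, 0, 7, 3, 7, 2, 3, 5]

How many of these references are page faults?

10

9 → fault, frames [9]
3 → fault, frames [9, 3]
7 → fault, evict 9, frames [3, 7]
5 → fault, evict 3, frames [7, 5]
7 → hit
4 → fault, evict 5, frames [7, 4]
7 → hit
0 → fault, evict 4, frames [7, 0]
7 → hit
3 → fault, evict 0, frames [7, 3]
7 → hit
2 → fault, evict 3, frames [7, 2]
3 → fault, evict 7, frames [2, 3]
5 → fault, evict 2, frames [3, 5]
Page faults: 10.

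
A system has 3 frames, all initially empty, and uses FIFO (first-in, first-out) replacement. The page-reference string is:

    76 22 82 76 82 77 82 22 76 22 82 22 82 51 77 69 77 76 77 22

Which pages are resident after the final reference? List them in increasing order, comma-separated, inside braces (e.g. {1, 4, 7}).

76 -> fault, frames {76}
22 -> fault, frames {76,22}
82 -> fault, frames {76,22,82}
76 -> hit
82 -> hit
77 -> fault, evict 76, frames {22,82,77}
82 -> hit
22 -> hit
76 -> fault, evict 22, frames {82,77,76}
22 -> fault, evict 82, frames {77,76,22}
82 -> fault, evict 77, frames {76,22,82}
22 -> hit
82 -> hit
51 -> fault, evict 76, frames {22,82,51}
77 -> fault, evict 22, frames {82,51,77}
69 -> fault, evict 82, frames {51,77,69}
77 -> hit
76 -> fault, evict 51, frames {77,69,76}
77 -> hit
22 -> fault, evict 77, frames {69,76,22}

{22, 69, 76}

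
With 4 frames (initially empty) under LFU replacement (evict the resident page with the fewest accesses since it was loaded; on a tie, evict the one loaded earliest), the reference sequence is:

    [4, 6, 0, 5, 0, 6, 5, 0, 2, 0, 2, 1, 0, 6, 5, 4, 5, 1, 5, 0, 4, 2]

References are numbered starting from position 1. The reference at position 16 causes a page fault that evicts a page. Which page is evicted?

6

pos 1: 4: fault, frames {4}
pos 2: 6: fault, frames {4,6}
pos 3: 0: fault, frames {4,6,0}
pos 4: 5: fault, frames {4,6,0,5}
pos 5: 0: hit
pos 6: 6: hit
pos 7: 5: hit
pos 8: 0: hit
pos 9: 2: fault, evict 4, frames {6,0,5,2}
pos 10: 0: hit
pos 11: 2: hit
pos 12: 1: fault, evict 6, frames {0,5,2,1}
pos 13: 0: hit
pos 14: 6: fault, evict 1, frames {0,5,2,6}
pos 15: 5: hit
pos 16: 4: fault, evict 6, frames {0,5,2,4}
At position 16, page 6 is evicted.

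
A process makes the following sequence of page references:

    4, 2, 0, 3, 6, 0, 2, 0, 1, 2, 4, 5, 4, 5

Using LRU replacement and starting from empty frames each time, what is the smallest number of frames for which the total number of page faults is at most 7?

6

f=1: 14 faults
f=2: 11 faults
f=3: 9 faults
f=4: 8 faults
f=5: 8 faults
f=6: 7 faults
f=7: 7 faults
Smallest f with faults ≤ 7 is 6.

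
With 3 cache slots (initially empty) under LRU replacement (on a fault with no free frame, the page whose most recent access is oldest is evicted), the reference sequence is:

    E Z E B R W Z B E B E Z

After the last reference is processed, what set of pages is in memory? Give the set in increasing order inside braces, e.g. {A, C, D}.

{B, E, Z}

E: miss, frames [E]
Z: miss, frames [E, Z]
E: hit
B: miss, frames [Z, E, B]
R: miss, evict Z, frames [E, B, R]
W: miss, evict E, frames [B, R, W]
Z: miss, evict B, frames [R, W, Z]
B: miss, evict R, frames [W, Z, B]
E: miss, evict W, frames [Z, B, E]
B: hit
E: hit
Z: hit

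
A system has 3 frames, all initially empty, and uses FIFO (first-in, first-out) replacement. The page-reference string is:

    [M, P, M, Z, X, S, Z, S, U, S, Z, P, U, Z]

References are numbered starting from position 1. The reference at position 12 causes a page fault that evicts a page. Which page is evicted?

pos 1: M -> fault, frames [M]
pos 2: P -> fault, frames [M, P]
pos 3: M -> hit
pos 4: Z -> fault, frames [M, P, Z]
pos 5: X -> fault, evict M, frames [P, Z, X]
pos 6: S -> fault, evict P, frames [Z, X, S]
pos 7: Z -> hit
pos 8: S -> hit
pos 9: U -> fault, evict Z, frames [X, S, U]
pos 10: S -> hit
pos 11: Z -> fault, evict X, frames [S, U, Z]
pos 12: P -> fault, evict S, frames [U, Z, P]
At position 12, page S is evicted.

S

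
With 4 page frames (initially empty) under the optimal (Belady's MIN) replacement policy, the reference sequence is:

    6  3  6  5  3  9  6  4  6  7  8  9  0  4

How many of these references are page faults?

8

6: fault, frames (6)
3: fault, frames (6 3)
6: hit
5: fault, frames (6 3 5)
3: hit
9: fault, frames (6 3 5 9)
6: hit
4: fault, evict 5, frames (6 3 9 4)
6: hit
7: fault, evict 3, frames (6 9 4 7)
8: fault, evict 7, frames (6 9 4 8)
9: hit
0: fault, evict 8, frames (6 9 4 0)
4: hit
Page faults: 8.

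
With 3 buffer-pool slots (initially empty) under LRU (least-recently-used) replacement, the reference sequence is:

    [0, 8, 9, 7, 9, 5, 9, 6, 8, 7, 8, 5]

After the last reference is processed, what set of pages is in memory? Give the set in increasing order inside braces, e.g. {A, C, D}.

0 → miss, frames {0}
8 → miss, frames {0,8}
9 → miss, frames {0,8,9}
7 → miss, evict 0, frames {8,9,7}
9 → hit
5 → miss, evict 8, frames {7,9,5}
9 → hit
6 → miss, evict 7, frames {5,9,6}
8 → miss, evict 5, frames {9,6,8}
7 → miss, evict 9, frames {6,8,7}
8 → hit
5 → miss, evict 6, frames {7,8,5}

{5, 7, 8}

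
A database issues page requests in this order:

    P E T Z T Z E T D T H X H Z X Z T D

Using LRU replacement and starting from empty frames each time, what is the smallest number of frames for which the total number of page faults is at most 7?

6

f=1: 18 faults
f=2: 13 faults
f=3: 10 faults
f=4: 9 faults
f=5: 8 faults
f=6: 7 faults
f=7: 7 faults
Smallest f with faults ≤ 7 is 6.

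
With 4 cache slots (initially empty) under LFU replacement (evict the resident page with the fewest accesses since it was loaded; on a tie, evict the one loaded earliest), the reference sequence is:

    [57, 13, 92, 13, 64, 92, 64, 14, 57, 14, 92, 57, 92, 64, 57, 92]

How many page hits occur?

57: fault, frames (57)
13: fault, frames (57 13)
92: fault, frames (57 13 92)
13: hit
64: fault, frames (57 13 92 64)
92: hit
64: hit
14: fault, evict 57, frames (13 92 64 14)
57: fault, evict 14, frames (13 92 64 57)
14: fault, evict 57, frames (13 92 64 14)
92: hit
57: fault, evict 14, frames (13 92 64 57)
92: hit
64: hit
57: hit
92: hit
Hits: 8.

8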